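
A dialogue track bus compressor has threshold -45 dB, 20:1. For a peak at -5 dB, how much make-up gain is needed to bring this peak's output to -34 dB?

Without make-up, output = threshold + overshoot/20 = -45 + 2 = -43 dB.
Gap to target: 9 dB.

9 dB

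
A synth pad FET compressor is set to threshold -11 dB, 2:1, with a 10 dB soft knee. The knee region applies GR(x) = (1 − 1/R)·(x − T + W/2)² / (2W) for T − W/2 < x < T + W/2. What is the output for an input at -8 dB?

-9.6 dB

x − T + W/2 = -8 − (-11) + 5 = 8.
GR = (1 − 1/2) × 8² / 20 = 0.5 × 64 / 20 = 1.6 dB.
Output = -8 − 1.6 = -9.6 dB.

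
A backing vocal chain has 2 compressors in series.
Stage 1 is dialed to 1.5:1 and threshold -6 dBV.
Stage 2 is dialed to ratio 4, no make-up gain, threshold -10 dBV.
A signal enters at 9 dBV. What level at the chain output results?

Stage 1: 15 dB above -6 dBV, reduced 1.5:1 to 10 dB above → 4 dBV.
Stage 2: overshoot 14 dB → 14/4 = 3.5 dB → -6.5 dBV.

-6.5 dBV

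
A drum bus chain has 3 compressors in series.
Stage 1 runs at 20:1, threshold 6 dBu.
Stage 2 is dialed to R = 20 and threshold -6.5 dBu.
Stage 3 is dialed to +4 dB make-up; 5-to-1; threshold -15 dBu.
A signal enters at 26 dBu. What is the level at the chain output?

-9.165 dBu

Stage 1: overshoot 20 dB → 20/20 = 1 dB → 7 dBu.
Stage 2: 13.5 dB above -6.5 dBu, reduced 20:1 to 0.675 dB above → -5.825 dBu.
Stage 3: -5.825 dBu is 9.175 dB over -15 dBu; at 5:1 that becomes 1.835 dB over, giving -13.165 dBu; +4 dB make-up → -9.165 dBu.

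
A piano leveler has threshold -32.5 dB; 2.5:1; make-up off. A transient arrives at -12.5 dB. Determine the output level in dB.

-24.5 dB

Overshoot: -12.5 − (-32.5) = 20 dB.
2.5:1 compression reduces that to 20/2.5 = 8 dB over.
That puts the output at -24.5 dB.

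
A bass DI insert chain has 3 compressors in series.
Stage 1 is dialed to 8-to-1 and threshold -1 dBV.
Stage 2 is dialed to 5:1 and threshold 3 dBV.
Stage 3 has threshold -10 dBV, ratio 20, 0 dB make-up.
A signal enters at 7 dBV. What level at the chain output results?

Stage 1: overshoot 8 dB → 8/8 = 1 dB → 0 dBV.
Stage 2: below threshold (0 ≤ 3); passes unchanged; output 0 dBV.
Stage 3: 0 dBV is 10 dB over -10 dBV; at 20:1 that becomes 0.5 dB over, giving -9.5 dBV.

-9.5 dBV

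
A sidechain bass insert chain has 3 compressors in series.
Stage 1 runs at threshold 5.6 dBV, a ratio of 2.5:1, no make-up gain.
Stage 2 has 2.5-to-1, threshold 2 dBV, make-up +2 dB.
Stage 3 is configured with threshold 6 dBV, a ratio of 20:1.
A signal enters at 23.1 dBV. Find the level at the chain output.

6.112 dBV

Stage 1: 23.1 dBV is 17.5 dB over 5.6 dBV; at 2.5:1 that becomes 7 dB over, giving 12.6 dBV.
Stage 2: 10.6 dB above 2 dBV, reduced 2.5:1 to 4.24 dB above → 6.24 dBV; +2 dB make-up → 8.24 dBV.
Stage 3: 2.24 dB above 6 dBV, reduced 20:1 to 0.112 dB above → 6.112 dBV.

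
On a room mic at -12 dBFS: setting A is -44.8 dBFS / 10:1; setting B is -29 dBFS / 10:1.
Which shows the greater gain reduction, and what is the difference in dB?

A: overshoot 32.8 dB → output overshoot 3.28 dB → GR 29.52 dB.
B: overshoot 17 dB → output overshoot 1.7 dB → GR 15.3 dB.
Difference: 14.22 dB in favour of A.

A, by 14.22 dB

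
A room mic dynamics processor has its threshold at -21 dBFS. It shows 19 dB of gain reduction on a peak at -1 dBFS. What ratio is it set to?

Input overshoot = -1 − (-21) = 20 dB.
Output overshoot = 20 − 19 = 1 dB.
Ratio = input overshoot / output overshoot = 20 / 1 = 20.

20:1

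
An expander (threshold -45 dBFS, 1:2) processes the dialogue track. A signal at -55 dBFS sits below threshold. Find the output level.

-65 dBFS

The input is 10 dB below the -45 dBFS threshold.
A 1:2 expander multiplies undershoot by 2: 10 × 2 = 20 dB below threshold.
Output = -45 − 20 = -65 dBFS.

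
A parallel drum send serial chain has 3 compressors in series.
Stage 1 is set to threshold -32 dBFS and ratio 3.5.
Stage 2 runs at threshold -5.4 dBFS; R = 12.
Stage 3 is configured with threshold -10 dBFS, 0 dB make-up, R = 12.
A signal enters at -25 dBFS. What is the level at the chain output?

-30 dBFS

Stage 1: -25 dBFS is 7 dB over -32 dBFS; at 3.5:1 that becomes 2 dB over, giving -30 dBFS.
Stage 2: -30 dBFS ≤ -5.4 dBFS, so stage 2 doesn't engage; output -30 dBFS.
Stage 3: -30 dBFS is at or below the -10 dBFS threshold — no compression; output -30 dBFS.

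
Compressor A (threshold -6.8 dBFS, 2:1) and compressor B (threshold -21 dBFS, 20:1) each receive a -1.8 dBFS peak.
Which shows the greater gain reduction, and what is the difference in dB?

B, by 15.74 dB

A: GR = 5 − 5/2 = 2.5 dB.
B: GR = 19.2 − 19.2/20 = 18.24 dB.
B applies 15.74 dB more gain reduction.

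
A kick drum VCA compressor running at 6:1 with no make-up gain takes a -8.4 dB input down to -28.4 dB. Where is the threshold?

-32.4 dB

Gain reduction = -8.4 − (-28.4) = 20 dB; output overshoot = GR / (R − 1) = 20 / 5 = 4 dB.
Threshold = output − output overshoot = -28.4 − 4 = -32.4 dB.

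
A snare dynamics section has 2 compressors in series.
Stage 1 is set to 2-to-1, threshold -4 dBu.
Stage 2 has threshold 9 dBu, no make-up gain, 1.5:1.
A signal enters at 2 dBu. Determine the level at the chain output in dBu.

-1 dBu

Stage 1: 6 dB above -4 dBu, reduced 2:1 to 3 dB above → -1 dBu.
Stage 2: -1 dBu is at or below the 9 dBu threshold — no compression; output -1 dBu.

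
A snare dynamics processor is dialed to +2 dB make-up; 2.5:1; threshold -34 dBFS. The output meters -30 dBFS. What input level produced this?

Stripping the +2 dB make-up gives -32 dBFS at the gain stage.
Post-compression overshoot = -32 − (-34) = 2 dB.
Input overshoot = R × output overshoot = 5 dB → input = -34 + 5 = -29 dBFS.

-29 dBFS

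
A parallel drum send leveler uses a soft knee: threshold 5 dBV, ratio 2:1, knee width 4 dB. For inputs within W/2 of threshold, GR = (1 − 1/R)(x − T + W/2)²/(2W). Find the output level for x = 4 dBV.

3.9375 dBV

x − T + W/2 = 4 − 5 + 2 = 1.
GR = (1 − 1/2) × 1² / 8 = 0.5 × 1 / 8 = 0.0625 dB.
Output = 4 − 0.0625 = 3.9375 dBV.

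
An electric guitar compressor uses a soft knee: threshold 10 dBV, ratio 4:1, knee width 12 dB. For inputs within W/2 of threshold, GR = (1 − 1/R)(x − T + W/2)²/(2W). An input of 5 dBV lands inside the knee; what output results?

x − T + W/2 = 5 − 10 + 6 = 1.
GR = (1 − 1/4) × 1² / 24 = 0.75 × 1 / 24 = 0.03125 dB.
Output = 5 − 0.03125 = 4.96875 dBV.

4.96875 dBV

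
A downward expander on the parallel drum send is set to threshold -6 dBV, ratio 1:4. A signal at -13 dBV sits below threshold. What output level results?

-34 dBV

The input is 7 dB below the -6 dBV threshold.
A 1:4 expander multiplies undershoot by 4: 7 × 4 = 28 dB below threshold.
Output = -6 − 28 = -34 dBV.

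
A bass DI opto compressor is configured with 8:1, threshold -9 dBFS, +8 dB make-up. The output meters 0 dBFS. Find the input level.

-1 dBFS

Remove make-up: 0 − 8 = -8 dBFS.
That's 1 dB above the -9 dBFS threshold.
Undo the ratio: input overshoot = 1 × 8 = 8 dB, giving input = -1 dBFS.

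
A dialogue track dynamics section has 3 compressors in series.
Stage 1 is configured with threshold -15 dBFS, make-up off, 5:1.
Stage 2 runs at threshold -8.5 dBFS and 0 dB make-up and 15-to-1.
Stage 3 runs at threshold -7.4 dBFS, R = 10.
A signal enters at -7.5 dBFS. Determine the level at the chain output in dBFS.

-13.5 dBFS

Stage 1: -7.5 dBFS is 7.5 dB over -15 dBFS; at 5:1 that becomes 1.5 dB over, giving -13.5 dBFS.
Stage 2: below threshold (-13.5 ≤ -8.5); passes unchanged; output -13.5 dBFS.
Stage 3: below threshold (-13.5 ≤ -7.4); passes unchanged; output -13.5 dBFS.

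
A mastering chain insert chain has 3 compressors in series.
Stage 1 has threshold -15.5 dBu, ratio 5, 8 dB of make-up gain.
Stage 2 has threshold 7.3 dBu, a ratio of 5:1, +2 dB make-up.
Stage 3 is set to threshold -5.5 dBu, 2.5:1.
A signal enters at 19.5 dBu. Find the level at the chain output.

Stage 1: 35 dB above -15.5 dBu, reduced 5:1 to 7 dB above → -8.5 dBu; +8 dB make-up → -0.5 dBu.
Stage 2: -0.5 dBu is at or below the 7.3 dBu threshold — no compression; make-up brings it to 1.5 dBu.
Stage 3: overshoot 7 dB → 7/2.5 = 2.8 dB → -2.7 dBu.

-2.7 dBu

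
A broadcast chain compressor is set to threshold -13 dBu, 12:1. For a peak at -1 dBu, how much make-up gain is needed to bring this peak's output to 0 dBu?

12 dB

Overshoot 12 dB → 12/12 = 1 dB after compression, so the compressed level is -13 + 1 = -12 dBu.
Make-up = target − compressed = 0 − (-12) = 12 dB.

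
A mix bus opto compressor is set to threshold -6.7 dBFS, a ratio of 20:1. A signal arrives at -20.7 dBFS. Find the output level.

-20.7 dBFS

-20.7 dBFS is 14 dB below the -6.7 dBFS threshold, so no gain reduction is applied.
Output = input = -20.7 dBFS.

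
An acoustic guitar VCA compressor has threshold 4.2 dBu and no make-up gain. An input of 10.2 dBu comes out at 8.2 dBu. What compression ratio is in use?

Input overshoot = 10.2 − 4.2 = 6 dB; output overshoot = 8.2 − 4.2 = 4 dB.
Ratio = 6 / 4 = 1.5.

1.5:1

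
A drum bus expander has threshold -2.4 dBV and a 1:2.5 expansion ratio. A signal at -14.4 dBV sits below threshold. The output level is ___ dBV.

-32.4 dBV

Undershoot = (-2.4) − (-14.4) = 12 dB.
At 1:2.5, that expands to 30 dB under threshold.
Output = -2.4 − 30 = -32.4 dBV.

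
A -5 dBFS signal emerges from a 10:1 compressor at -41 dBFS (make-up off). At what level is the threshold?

-45 dBFS

Gain reduction = -5 − (-41) = 36 dB; output overshoot = GR / (R − 1) = 36 / 9 = 4 dB.
Threshold = output − output overshoot = -41 − 4 = -45 dBFS.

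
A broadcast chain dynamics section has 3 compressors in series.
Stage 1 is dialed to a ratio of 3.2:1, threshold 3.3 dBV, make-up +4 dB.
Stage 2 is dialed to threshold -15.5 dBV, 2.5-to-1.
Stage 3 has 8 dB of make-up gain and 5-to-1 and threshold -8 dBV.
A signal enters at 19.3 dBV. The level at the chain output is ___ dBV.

0.724 dBV

Stage 1: 19.3 dBV is 16 dB over 3.3 dBV; at 3.2:1 that becomes 5 dB over, giving 8.3 dBV; +4 dB make-up → 12.3 dBV.
Stage 2: 12.3 dBV is 27.8 dB over -15.5 dBV; at 2.5:1 that becomes 11.12 dB over, giving -4.38 dBV.
Stage 3: -4.38 dBV is 3.62 dB over -8 dBV; at 5:1 that becomes 0.724 dB over, giving -7.276 dBV; +8 dB make-up → 0.724 dBV.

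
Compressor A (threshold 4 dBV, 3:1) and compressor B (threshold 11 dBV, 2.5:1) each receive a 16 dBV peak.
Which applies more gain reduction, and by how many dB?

A: GR = 12 − 12/3 = 8 dB.
B: GR = 5 − 5/2.5 = 3 dB.
A applies 5 dB more gain reduction.

A, by 5 dB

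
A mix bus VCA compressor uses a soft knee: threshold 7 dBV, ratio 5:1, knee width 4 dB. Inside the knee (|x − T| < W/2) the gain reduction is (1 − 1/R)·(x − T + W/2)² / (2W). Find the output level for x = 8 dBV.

7.1 dBV

x − T + W/2 = 8 − 7 + 2 = 3.
GR = (1 − 1/5) × 3² / 8 = 0.8 × 9 / 8 = 0.9 dB.
Output = 8 − 0.9 = 7.1 dBV.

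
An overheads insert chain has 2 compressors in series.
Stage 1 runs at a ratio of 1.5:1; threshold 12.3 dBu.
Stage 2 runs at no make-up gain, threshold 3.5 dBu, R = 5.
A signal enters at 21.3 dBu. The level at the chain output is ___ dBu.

Stage 1: 9 dB above 12.3 dBu, reduced 1.5:1 to 6 dB above → 18.3 dBu.
Stage 2: 14.8 dB above 3.5 dBu, reduced 5:1 to 2.96 dB above → 6.46 dBu.

6.46 dBu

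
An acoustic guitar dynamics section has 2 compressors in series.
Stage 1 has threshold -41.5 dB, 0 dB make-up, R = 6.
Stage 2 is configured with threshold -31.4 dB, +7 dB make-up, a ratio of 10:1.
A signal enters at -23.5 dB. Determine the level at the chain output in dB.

Stage 1: overshoot 18 dB → 18/6 = 3 dB → -38.5 dB.
Stage 2: -38.5 dB ≤ -31.4 dB, so stage 2 doesn't engage; make-up brings it to -31.5 dB.

-31.5 dB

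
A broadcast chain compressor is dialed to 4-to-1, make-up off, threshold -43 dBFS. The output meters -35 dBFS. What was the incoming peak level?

The compressed level sits -35 − (-43) = 8 dB over threshold.
Input overshoot = R × output overshoot = 32 dB → input = -43 + 32 = -11 dBFS.

-11 dBFS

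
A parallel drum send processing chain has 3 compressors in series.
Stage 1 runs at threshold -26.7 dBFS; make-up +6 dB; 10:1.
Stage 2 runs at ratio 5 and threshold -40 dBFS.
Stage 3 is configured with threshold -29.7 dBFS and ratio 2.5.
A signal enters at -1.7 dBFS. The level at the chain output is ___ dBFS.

Stage 1: -1.7 dBFS is 25 dB over -26.7 dBFS; at 10:1 that becomes 2.5 dB over, giving -24.2 dBFS; +6 dB make-up → -18.2 dBFS.
Stage 2: overshoot 21.8 dB → 21.8/5 = 4.36 dB → -35.64 dBFS.
Stage 3: below threshold (-35.64 ≤ -29.7); passes unchanged; output -35.64 dBFS.

-35.64 dBFS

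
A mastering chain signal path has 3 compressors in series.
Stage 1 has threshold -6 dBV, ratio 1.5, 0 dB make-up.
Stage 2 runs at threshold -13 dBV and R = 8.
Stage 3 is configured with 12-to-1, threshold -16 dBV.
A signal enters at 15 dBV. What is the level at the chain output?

-15.53125 dBV

Stage 1: 15 dBV is 21 dB over -6 dBV; at 1.5:1 that becomes 14 dB over, giving 8 dBV.
Stage 2: 8 dBV is 21 dB over -13 dBV; at 8:1 that becomes 2.625 dB over, giving -10.375 dBV.
Stage 3: 5.625 dB above -16 dBV, reduced 12:1 to 0.46875 dB above → -15.53125 dBV.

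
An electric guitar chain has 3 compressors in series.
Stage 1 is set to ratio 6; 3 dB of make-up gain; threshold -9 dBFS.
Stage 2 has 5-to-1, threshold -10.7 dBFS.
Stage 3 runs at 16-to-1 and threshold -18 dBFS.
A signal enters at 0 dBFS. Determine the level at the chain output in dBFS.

-17.46625 dBFS

Stage 1: overshoot 9 dB → 9/6 = 1.5 dB → -7.5 dBFS; +3 dB make-up → -4.5 dBFS.
Stage 2: overshoot 6.2 dB → 6.2/5 = 1.24 dB → -9.46 dBFS.
Stage 3: 8.54 dB above -18 dBFS, reduced 16:1 to 0.53375 dB above → -17.46625 dBFS.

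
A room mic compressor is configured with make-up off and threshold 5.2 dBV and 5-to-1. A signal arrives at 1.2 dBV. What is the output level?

1.2 dBV

1.2 dBV is 4 dB below the 5.2 dBV threshold, so no gain reduction is applied.
Output = input = 1.2 dBV.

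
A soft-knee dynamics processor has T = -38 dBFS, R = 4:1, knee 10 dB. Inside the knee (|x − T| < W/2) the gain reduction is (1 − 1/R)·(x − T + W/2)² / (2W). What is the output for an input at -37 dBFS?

x − T + W/2 = -37 − (-38) + 5 = 6.
GR = (1 − 1/4) × 6² / 20 = 0.75 × 36 / 20 = 1.35 dB.
Output = -37 − 1.35 = -38.35 dBFS.

-38.35 dBFS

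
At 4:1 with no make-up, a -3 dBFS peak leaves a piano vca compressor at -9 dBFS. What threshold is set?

Let T be the threshold. Output overshoot = (input overshoot)/R, so -9 − T = (-3 − T)/4.
4·(-9 − T) = -3 − T → 3·T = -36 − (-3) = -33.
T = -33/3 = -11 dBFS.

-11 dBFS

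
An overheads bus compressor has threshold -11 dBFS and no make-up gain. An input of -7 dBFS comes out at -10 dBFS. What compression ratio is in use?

Input overshoot = -7 − (-11) = 4 dB; output overshoot = -10 − (-11) = 1 dB.
Ratio = 4 / 1 = 4.

4:1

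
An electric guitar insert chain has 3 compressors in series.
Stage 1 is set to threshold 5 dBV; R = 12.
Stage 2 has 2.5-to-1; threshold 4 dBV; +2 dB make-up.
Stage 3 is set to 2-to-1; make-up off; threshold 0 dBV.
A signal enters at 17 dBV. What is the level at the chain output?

3.4 dBV

Stage 1: 17 dBV is 12 dB over 5 dBV; at 12:1 that becomes 1 dB over, giving 6 dBV.
Stage 2: 6 dBV is 2 dB over 4 dBV; at 2.5:1 that becomes 0.8 dB over, giving 4.8 dBV; +2 dB make-up → 6.8 dBV.
Stage 3: 6.8 dBV is 6.8 dB over 0 dBV; at 2:1 that becomes 3.4 dB over, giving 3.4 dBV.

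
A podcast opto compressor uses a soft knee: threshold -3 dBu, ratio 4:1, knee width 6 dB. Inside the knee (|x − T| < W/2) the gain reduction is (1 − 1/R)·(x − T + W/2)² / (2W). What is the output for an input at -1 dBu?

-2.5625 dBu

x − T + W/2 = -1 − (-3) + 3 = 5.
GR = (1 − 1/4) × 5² / 12 = 0.75 × 25 / 12 = 1.5625 dB.
Output = -1 − 1.5625 = -2.5625 dBu.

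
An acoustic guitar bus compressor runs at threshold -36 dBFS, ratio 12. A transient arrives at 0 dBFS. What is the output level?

0 dBFS sits 36 dB over threshold.
12:1 compression reduces that to 36/12 = 3 dB over.
So the level is -36 + 3 = -33 dBFS.

-33 dBFS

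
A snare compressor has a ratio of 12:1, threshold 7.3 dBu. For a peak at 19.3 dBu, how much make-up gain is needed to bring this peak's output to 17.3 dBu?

9 dB

Overshoot 12 dB → 12/12 = 1 dB after compression, so the compressed level is 7.3 + 1 = 8.3 dBu.
Make-up = target − compressed = 17.3 − 8.3 = 9 dB.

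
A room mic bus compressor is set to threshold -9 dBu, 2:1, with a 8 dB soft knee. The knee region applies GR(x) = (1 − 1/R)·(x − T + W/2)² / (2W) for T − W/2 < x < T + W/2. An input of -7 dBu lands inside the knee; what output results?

-8.125 dBu

x − T + W/2 = -7 − (-9) + 4 = 6.
GR = (1 − 1/2) × 6² / 16 = 0.5 × 36 / 16 = 1.125 dB.
Output = -7 − 1.125 = -8.125 dBu.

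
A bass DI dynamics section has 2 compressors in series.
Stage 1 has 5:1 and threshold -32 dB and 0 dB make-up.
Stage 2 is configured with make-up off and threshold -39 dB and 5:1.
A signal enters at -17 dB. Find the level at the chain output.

-37 dB

Stage 1: overshoot 15 dB → 15/5 = 3 dB → -29 dB.
Stage 2: -29 dB is 10 dB over -39 dB; at 5:1 that becomes 2 dB over, giving -37 dB.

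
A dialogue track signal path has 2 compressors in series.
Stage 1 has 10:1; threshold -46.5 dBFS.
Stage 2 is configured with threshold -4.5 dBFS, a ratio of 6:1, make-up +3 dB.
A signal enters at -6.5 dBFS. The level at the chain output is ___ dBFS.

-39.5 dBFS

Stage 1: overshoot 40 dB → 40/10 = 4 dB → -42.5 dBFS.
Stage 2: -42.5 dBFS is at or below the -4.5 dBFS threshold — no compression; make-up brings it to -39.5 dBFS.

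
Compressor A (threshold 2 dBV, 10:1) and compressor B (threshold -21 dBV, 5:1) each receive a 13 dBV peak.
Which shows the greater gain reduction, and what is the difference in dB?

A: GR = 11 − 11/10 = 9.9 dB.
B: GR = 34 − 34/5 = 27.2 dB.
B applies 17.3 dB more gain reduction.

B, by 17.3 dB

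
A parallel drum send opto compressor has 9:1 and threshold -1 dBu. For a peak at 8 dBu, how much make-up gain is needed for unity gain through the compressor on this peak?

8 dB

Without make-up, output = threshold + overshoot/9 = -1 + 1 = 0 dBu.
Gap to target: 8 dB.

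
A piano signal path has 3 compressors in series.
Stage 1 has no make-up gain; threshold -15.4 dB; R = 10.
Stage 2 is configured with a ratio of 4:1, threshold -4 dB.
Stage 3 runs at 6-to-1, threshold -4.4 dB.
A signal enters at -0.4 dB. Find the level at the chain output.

Stage 1: -0.4 dB is 15 dB over -15.4 dB; at 10:1 that becomes 1.5 dB over, giving -13.9 dB.
Stage 2: -13.9 dB ≤ -4 dB, so stage 2 doesn't engage; output -13.9 dB.
Stage 3: -13.9 dB is at or below the -4.4 dB threshold — no compression; output -13.9 dB.

-13.9 dB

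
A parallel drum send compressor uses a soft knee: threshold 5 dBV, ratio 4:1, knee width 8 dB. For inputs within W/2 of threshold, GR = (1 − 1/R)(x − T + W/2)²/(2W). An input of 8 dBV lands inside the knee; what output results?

x − T + W/2 = 8 − 5 + 4 = 7.
GR = (1 − 1/4) × 7² / 16 = 0.75 × 49 / 16 = 2.296875 dB.
Output = 8 − 2.296875 = 5.703125 dBV.

5.703125 dBV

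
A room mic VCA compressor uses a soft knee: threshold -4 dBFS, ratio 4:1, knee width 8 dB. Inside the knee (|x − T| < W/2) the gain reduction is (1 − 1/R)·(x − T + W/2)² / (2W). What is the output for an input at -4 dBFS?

-4.75 dBFS

x − T + W/2 = -4 − (-4) + 4 = 4.
GR = (1 − 1/4) × 4² / 16 = 0.75 × 16 / 16 = 0.75 dB.
Output = -4 − 0.75 = -4.75 dBFS.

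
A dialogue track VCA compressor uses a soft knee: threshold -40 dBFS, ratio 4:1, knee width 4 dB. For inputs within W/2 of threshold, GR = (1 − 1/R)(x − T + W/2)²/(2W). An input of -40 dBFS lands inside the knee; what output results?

-40.375 dBFS

x − T + W/2 = -40 − (-40) + 2 = 2.
GR = (1 − 1/4) × 2² / 8 = 0.75 × 4 / 8 = 0.375 dB.
Output = -40 − 0.375 = -40.375 dBFS.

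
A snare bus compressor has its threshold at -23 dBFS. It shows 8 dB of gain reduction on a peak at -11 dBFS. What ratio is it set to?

3:1

Input overshoot = -11 − (-23) = 12 dB.
Output overshoot = 12 − 8 = 4 dB.
Ratio = input overshoot / output overshoot = 12 / 4 = 3.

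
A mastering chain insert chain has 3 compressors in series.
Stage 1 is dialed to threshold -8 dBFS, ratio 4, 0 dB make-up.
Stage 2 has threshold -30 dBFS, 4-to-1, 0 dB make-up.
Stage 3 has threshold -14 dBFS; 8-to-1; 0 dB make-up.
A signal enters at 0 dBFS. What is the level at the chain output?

Stage 1: 0 dBFS is 8 dB over -8 dBFS; at 4:1 that becomes 2 dB over, giving -6 dBFS.
Stage 2: 24 dB above -30 dBFS, reduced 4:1 to 6 dB above → -24 dBFS.
Stage 3: below threshold (-24 ≤ -14); passes unchanged; output -24 dBFS.

-24 dBFS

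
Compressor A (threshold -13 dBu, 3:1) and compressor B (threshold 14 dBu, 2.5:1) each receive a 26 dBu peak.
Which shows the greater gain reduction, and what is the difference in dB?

A: 39 dB over, compressed to 13 dB over, so 26 dB of GR.
B: 12 dB over, compressed to 4.8 dB over, so 7.2 dB of GR.
Difference: 18.8 dB in favour of A.

A, by 18.8 dB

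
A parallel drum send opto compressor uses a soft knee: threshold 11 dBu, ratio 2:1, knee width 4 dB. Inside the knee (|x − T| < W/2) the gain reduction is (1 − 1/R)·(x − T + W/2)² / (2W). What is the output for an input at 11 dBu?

x − T + W/2 = 11 − 11 + 2 = 2.
GR = (1 − 1/2) × 2² / 8 = 0.5 × 4 / 8 = 0.25 dB.
Output = 11 − 0.25 = 10.75 dBu.

10.75 dBu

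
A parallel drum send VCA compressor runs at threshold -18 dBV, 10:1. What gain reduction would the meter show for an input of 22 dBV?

The signal is 40 dB above threshold.
A 10:1 ratio leaves 4 dB of that excess.
GR = overshoot in − overshoot out = 40 − 4 = 36 dB.

36 dB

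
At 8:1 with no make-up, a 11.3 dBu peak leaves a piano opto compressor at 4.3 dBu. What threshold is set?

Let T be the threshold. Output overshoot = (input overshoot)/R, so 4.3 − T = (11.3 − T)/8.
8·(4.3 − T) = 11.3 − T → 7·T = 34.4 − 11.3 = 23.1.
T = 23.1/7 = 3.3 dBu.

3.3 dBu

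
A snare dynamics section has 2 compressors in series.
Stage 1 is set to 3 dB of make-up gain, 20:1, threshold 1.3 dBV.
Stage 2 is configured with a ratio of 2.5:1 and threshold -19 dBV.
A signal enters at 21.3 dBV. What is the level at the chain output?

-9.28 dBV

Stage 1: 20 dB above 1.3 dBV, reduced 20:1 to 1 dB above → 2.3 dBV; +3 dB make-up → 5.3 dBV.
Stage 2: overshoot 24.3 dB → 24.3/2.5 = 9.72 dB → -9.28 dBV.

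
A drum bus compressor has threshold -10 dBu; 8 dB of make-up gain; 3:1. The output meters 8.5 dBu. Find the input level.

Stripping the +8 dB make-up gives 0.5 dBu at the gain stage.
Post-compression overshoot = 0.5 − (-10) = 10.5 dB.
Input overshoot = R × output overshoot = 31.5 dB → input = -10 + 31.5 = 21.5 dBu.

21.5 dBu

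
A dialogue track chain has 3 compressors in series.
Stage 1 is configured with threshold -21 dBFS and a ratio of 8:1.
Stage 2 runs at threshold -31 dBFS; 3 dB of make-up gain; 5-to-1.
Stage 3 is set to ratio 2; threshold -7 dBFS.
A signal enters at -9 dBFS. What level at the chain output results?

-25.7 dBFS

Stage 1: overshoot 12 dB → 12/8 = 1.5 dB → -19.5 dBFS.
Stage 2: 11.5 dB above -31 dBFS, reduced 5:1 to 2.3 dB above → -28.7 dBFS; +3 dB make-up → -25.7 dBFS.
Stage 3: -25.7 dBFS ≤ -7 dBFS, so stage 3 doesn't engage; output -25.7 dBFS.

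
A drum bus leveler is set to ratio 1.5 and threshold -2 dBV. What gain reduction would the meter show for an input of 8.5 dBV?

Overshoot = 8.5 − (-2) = 10.5 dB.
At 1.5:1, output sits 10.5/1.5 = 7 dB above threshold.
Gain reduction = 10.5 − 7 = 3.5 dB.

3.5 dB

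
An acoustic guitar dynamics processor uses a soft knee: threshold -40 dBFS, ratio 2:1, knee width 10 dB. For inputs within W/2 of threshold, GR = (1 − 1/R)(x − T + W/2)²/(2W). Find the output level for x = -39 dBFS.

x − T + W/2 = -39 − (-40) + 5 = 6.
GR = (1 − 1/2) × 6² / 20 = 0.5 × 36 / 20 = 0.9 dB.
Output = -39 − 0.9 = -39.9 dBFS.

-39.9 dBFS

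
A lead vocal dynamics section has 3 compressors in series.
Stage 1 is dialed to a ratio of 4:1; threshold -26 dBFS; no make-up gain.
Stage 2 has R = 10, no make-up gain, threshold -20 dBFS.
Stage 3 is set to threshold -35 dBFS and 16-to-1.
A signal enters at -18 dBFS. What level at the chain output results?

-34.3125 dBFS

Stage 1: 8 dB above -26 dBFS, reduced 4:1 to 2 dB above → -24 dBFS.
Stage 2: below threshold (-24 ≤ -20); passes unchanged; output -24 dBFS.
Stage 3: overshoot 11 dB → 11/16 = 0.6875 dB → -34.3125 dBFS.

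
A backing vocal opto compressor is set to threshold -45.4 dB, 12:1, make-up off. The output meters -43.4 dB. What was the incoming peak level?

-21.4 dB

Post-compression overshoot = -43.4 − (-45.4) = 2 dB.
Undo the ratio: input overshoot = 2 × 12 = 24 dB, giving input = -21.4 dB.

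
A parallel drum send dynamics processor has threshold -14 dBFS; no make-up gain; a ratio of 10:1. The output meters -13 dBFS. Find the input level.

Post-compression overshoot = -13 − (-14) = 1 dB.
Undo the ratio: input overshoot = 1 × 10 = 10 dB, giving input = -4 dBFS.

-4 dBFS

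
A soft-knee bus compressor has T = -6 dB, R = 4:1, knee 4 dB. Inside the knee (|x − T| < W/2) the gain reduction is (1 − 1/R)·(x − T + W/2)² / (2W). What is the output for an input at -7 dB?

x − T + W/2 = -7 − (-6) + 2 = 1.
GR = (1 − 1/4) × 1² / 8 = 0.75 × 1 / 8 = 0.09375 dB.
Output = -7 − 0.09375 = -7.09375 dB.

-7.09375 dB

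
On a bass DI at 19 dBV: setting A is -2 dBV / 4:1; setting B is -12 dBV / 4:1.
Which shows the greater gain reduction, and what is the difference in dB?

A: 21 dB over, compressed to 5.25 dB over, so 15.75 dB of GR.
B: 31 dB over, compressed to 7.75 dB over, so 23.25 dB of GR.
B reduces 7.5 dB more.

B, by 7.5 dB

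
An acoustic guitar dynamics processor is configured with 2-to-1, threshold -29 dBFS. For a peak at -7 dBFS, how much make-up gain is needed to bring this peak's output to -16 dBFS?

The peak compresses to -29 + 22/2 = -18 dBFS.
To reach -16 dBFS requires -16 − (-18) = 2 dB of make-up.

2 dB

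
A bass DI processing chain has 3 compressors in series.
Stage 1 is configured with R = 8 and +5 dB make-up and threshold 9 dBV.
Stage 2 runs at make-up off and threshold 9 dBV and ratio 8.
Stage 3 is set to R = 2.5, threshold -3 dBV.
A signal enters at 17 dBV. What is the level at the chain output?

Stage 1: 17 dBV is 8 dB over 9 dBV; at 8:1 that becomes 1 dB over, giving 10 dBV; +5 dB make-up → 15 dBV.
Stage 2: 6 dB above 9 dBV, reduced 8:1 to 0.75 dB above → 9.75 dBV.
Stage 3: overshoot 12.75 dB → 12.75/2.5 = 5.1 dB → 2.1 dBV.

2.1 dBV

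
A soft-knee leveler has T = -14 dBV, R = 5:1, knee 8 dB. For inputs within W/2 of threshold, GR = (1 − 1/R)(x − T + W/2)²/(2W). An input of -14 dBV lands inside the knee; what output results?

x − T + W/2 = -14 − (-14) + 4 = 4.
GR = (1 − 1/5) × 4² / 16 = 0.8 × 16 / 16 = 0.8 dB.
Output = -14 − 0.8 = -14.8 dBV.

-14.8 dBV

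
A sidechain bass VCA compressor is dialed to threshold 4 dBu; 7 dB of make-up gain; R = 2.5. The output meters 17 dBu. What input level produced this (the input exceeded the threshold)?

19 dBu

Remove make-up: 17 − 7 = 10 dBu.
Post-compression overshoot = 10 − 4 = 6 dB.
Before 2.5:1 compression the overshoot was 6 × 2.5 = 15 dB, so input = 4 + 15 = 19 dBu.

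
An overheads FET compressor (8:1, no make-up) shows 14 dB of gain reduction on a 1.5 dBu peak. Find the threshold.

-14.5 dBu

Let T be the threshold. Output overshoot = (input overshoot)/R, so -12.5 − T = (1.5 − T)/8.
8·(-12.5 − T) = 1.5 − T → 7·T = -100 − 1.5 = -101.5.
T = -101.5/7 = -14.5 dBu.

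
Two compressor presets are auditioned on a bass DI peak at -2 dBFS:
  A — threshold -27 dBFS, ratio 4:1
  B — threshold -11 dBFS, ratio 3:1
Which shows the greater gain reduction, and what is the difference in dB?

A: GR = 25 − 25/4 = 18.75 dB.
B: GR = 9 − 9/3 = 6 dB.
A applies 12.75 dB more gain reduction.

A, by 12.75 dB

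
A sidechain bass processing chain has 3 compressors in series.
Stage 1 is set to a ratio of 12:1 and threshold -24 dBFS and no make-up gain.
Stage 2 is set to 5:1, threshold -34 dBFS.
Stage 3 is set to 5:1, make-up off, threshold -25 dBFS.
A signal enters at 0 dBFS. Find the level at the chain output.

Stage 1: overshoot 24 dB → 24/12 = 2 dB → -22 dBFS.
Stage 2: 12 dB above -34 dBFS, reduced 5:1 to 2.4 dB above → -31.6 dBFS.
Stage 3: -31.6 dBFS is at or below the -25 dBFS threshold — no compression; output -31.6 dBFS.

-31.6 dBFS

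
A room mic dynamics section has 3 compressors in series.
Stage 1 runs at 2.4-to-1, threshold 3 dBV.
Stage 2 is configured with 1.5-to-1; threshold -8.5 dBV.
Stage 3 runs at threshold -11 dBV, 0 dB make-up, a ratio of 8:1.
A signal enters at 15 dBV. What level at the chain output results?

Stage 1: 12 dB above 3 dBV, reduced 2.4:1 to 5 dB above → 8 dBV.
Stage 2: 8 dBV is 16.5 dB over -8.5 dBV; at 1.5:1 that becomes 11 dB over, giving 2.5 dBV.
Stage 3: 13.5 dB above -11 dBV, reduced 8:1 to 1.6875 dB above → -9.3125 dBV.

-9.3125 dBV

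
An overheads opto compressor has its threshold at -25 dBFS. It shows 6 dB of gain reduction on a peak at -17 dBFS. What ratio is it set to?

4:1

Input overshoot = -17 − (-25) = 8 dB.
Output overshoot = 8 − 6 = 2 dB.
Ratio = input overshoot / output overshoot = 8 / 2 = 4.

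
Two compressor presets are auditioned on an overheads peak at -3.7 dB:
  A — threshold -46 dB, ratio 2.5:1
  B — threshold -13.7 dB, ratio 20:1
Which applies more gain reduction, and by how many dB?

A, by 15.88 dB

A: 42.3 dB over, compressed to 16.92 dB over, so 25.38 dB of GR.
B: 10 dB over, compressed to 0.5 dB over, so 9.5 dB of GR.
A applies 15.88 dB more gain reduction.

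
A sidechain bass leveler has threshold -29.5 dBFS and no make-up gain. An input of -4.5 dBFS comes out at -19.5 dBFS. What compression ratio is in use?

Input overshoot = -4.5 − (-29.5) = 25 dB; output overshoot = -19.5 − (-29.5) = 10 dB.
Ratio = 25 / 10 = 2.5.

2.5:1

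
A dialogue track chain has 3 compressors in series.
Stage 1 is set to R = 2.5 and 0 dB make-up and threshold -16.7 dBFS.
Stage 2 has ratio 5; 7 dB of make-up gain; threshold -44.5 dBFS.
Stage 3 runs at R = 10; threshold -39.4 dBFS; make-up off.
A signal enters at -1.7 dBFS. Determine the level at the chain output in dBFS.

Stage 1: overshoot 15 dB → 15/2.5 = 6 dB → -10.7 dBFS.
Stage 2: overshoot 33.8 dB → 33.8/5 = 6.76 dB → -37.74 dBFS; +7 dB make-up → -30.74 dBFS.
Stage 3: overshoot 8.66 dB → 8.66/10 = 0.866 dB → -38.534 dBFS.

-38.534 dBFS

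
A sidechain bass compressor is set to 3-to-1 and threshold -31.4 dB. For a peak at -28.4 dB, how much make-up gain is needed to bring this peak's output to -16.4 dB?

14 dB

The peak compresses to -31.4 + 3/3 = -30.4 dB.
To reach -16.4 dB requires -16.4 − (-30.4) = 14 dB of make-up.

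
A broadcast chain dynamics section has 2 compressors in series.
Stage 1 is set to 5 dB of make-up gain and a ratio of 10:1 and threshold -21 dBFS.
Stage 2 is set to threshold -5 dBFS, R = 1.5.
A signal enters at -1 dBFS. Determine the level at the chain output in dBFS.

Stage 1: -1 dBFS is 20 dB over -21 dBFS; at 10:1 that becomes 2 dB over, giving -19 dBFS; +5 dB make-up → -14 dBFS.
Stage 2: -14 dBFS is at or below the -5 dBFS threshold — no compression; output -14 dBFS.

-14 dBFS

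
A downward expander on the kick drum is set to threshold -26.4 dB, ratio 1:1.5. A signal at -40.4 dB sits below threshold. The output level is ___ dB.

Undershoot = (-26.4) − (-40.4) = 14 dB.
At 1:1.5, that expands to 21 dB under threshold.
Output = -26.4 − 21 = -47.4 dB.

-47.4 dB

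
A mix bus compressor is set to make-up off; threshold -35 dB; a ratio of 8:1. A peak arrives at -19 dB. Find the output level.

The input is 16 dB above the -35 dB threshold.
At 8:1 the overshoot is divided by 8, leaving 2 dB above threshold.
Output = -35 + 2 = -33 dB.

-33 dB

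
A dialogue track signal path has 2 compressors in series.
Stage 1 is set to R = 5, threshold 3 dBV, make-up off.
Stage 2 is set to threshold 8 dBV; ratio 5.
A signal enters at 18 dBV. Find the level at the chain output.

6 dBV

Stage 1: 15 dB above 3 dBV, reduced 5:1 to 3 dB above → 6 dBV.
Stage 2: 6 dBV is at or below the 8 dBV threshold — no compression; output 6 dBV.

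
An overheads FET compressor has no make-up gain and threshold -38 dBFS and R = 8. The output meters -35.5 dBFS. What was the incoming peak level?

-18 dBFS

Post-compression overshoot = -35.5 − (-38) = 2.5 dB.
Before 8:1 compression the overshoot was 2.5 × 8 = 20 dB, so input = -38 + 20 = -18 dBFS.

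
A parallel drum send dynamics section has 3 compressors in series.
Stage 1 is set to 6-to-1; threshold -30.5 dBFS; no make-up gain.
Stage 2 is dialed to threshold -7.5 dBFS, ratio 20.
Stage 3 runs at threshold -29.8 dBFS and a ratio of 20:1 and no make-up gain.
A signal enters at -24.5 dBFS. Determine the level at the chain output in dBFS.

-29.785 dBFS

Stage 1: -24.5 dBFS is 6 dB over -30.5 dBFS; at 6:1 that becomes 1 dB over, giving -29.5 dBFS.
Stage 2: below threshold (-29.5 ≤ -7.5); passes unchanged; output -29.5 dBFS.
Stage 3: -29.5 dBFS is 0.3 dB over -29.8 dBFS; at 20:1 that becomes 0.015 dB over, giving -29.785 dBFS.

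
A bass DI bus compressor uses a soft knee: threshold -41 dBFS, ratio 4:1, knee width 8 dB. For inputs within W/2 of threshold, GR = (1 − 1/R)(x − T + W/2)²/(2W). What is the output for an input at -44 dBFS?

x − T + W/2 = -44 − (-41) + 4 = 1.
GR = (1 − 1/4) × 1² / 16 = 0.75 × 1 / 16 = 0.046875 dB.
Output = -44 − 0.046875 = -44.046875 dBFS.

-44.046875 dBFS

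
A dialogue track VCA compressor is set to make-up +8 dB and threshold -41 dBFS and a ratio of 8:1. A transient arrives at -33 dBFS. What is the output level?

The input is 8 dB above the -41 dBFS threshold.
At 8:1 the overshoot is divided by 8, leaving 1 dB above threshold.
That puts the output at -40 dBFS; make-up adds 8 dB, giving -32 dBFS.

-32 dBFS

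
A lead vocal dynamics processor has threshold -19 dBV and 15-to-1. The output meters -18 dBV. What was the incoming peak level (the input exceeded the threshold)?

Post-compression overshoot = -18 − (-19) = 1 dB.
Input overshoot = R × output overshoot = 15 dB → input = -19 + 15 = -4 dBV.

-4 dBV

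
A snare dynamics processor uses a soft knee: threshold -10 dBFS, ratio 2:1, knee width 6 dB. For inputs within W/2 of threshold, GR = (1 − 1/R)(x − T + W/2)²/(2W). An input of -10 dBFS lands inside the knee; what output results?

x − T + W/2 = -10 − (-10) + 3 = 3.
GR = (1 − 1/2) × 3² / 12 = 0.5 × 9 / 12 = 0.375 dB.
Output = -10 − 0.375 = -10.375 dBFS.

-10.375 dBFS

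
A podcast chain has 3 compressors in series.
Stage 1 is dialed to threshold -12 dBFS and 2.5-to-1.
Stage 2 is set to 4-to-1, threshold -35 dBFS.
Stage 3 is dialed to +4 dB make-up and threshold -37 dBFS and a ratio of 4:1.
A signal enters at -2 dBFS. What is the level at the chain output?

-30.8125 dBFS

Stage 1: overshoot 10 dB → 10/2.5 = 4 dB → -8 dBFS.
Stage 2: -8 dBFS is 27 dB over -35 dBFS; at 4:1 that becomes 6.75 dB over, giving -28.25 dBFS.
Stage 3: -28.25 dBFS is 8.75 dB over -37 dBFS; at 4:1 that becomes 2.1875 dB over, giving -34.8125 dBFS; +4 dB make-up → -30.8125 dBFS.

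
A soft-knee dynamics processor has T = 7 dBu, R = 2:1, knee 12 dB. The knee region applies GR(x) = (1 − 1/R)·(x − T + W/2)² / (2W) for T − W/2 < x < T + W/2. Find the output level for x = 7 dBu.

x − T + W/2 = 7 − 7 + 6 = 6.
GR = (1 − 1/2) × 6² / 24 = 0.5 × 36 / 24 = 0.75 dB.
Output = 7 − 0.75 = 6.25 dBu.

6.25 dBu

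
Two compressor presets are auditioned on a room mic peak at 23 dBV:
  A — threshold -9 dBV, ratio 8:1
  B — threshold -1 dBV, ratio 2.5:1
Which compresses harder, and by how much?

A, by 13.6 dB

A: GR = 32 − 32/8 = 28 dB.
B: GR = 24 − 24/2.5 = 14.4 dB.
A reduces 13.6 dB more.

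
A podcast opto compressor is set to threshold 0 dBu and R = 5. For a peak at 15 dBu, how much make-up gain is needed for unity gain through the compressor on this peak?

12 dB

The peak compresses to 0 + 15/5 = 3 dBu.
To reach 15 dBu requires 15 − 3 = 12 dB of make-up.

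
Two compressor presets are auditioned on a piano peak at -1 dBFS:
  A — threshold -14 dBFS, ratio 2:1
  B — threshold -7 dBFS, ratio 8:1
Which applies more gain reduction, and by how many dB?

A, by 1.25 dB

A: 13 dB over, compressed to 6.5 dB over, so 6.5 dB of GR.
B: 6 dB over, compressed to 0.75 dB over, so 5.25 dB of GR.
A applies 1.25 dB more gain reduction.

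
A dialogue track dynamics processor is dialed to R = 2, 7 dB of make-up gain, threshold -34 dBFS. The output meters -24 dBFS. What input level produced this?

-28 dBFS

Remove make-up: -24 − 7 = -31 dBFS.
The compressed level sits -31 − (-34) = 3 dB over threshold.
Input overshoot = R × output overshoot = 6 dB → input = -34 + 6 = -28 dBFS.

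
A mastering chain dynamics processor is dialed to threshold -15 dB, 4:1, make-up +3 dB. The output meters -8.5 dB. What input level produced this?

-1 dB

Remove make-up: -8.5 − 3 = -11.5 dB.
That's 3.5 dB above the -15 dB threshold.
Undo the ratio: input overshoot = 3.5 × 4 = 14 dB, giving input = -1 dB.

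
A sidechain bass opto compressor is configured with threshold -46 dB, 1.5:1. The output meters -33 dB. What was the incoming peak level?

The compressed level sits -33 − (-46) = 13 dB over threshold.
Before 1.5:1 compression the overshoot was 13 × 1.5 = 19.5 dB, so input = -46 + 19.5 = -26.5 dB.

-26.5 dB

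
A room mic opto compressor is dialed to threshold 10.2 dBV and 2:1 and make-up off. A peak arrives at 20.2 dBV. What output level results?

20.2 dBV sits 10 dB over threshold.
The 10 dB excess becomes 5 dB after 2:1 reduction.
That puts the output at 15.2 dBV.

15.2 dBV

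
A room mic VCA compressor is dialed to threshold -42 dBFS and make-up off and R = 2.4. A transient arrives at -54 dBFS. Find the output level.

-54 dBFS is 12 dB below the -42 dBFS threshold, so no gain reduction is applied.
Output = input = -54 dBFS.

-54 dBFS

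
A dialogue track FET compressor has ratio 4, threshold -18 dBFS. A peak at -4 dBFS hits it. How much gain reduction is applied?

Overshoot = -4 − (-18) = 14 dB.
After 4:1 compression the overshoot becomes 14/4 = 3.5 dB.
GR = overshoot in − overshoot out = 14 − 3.5 = 10.5 dB.

10.5 dB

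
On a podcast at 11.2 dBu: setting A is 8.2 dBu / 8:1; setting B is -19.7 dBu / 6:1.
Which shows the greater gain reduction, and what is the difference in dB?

A: overshoot 3 dB → output overshoot 0.375 dB → GR 2.625 dB.
B: overshoot 30.9 dB → output overshoot 5.15 dB → GR 25.75 dB.
B reduces 23.125 dB more.

B, by 23.125 dB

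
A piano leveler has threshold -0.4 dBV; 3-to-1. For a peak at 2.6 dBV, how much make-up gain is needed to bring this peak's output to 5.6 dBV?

Overshoot 3 dB → 3/3 = 1 dB after compression, so the compressed level is -0.4 + 1 = 0.6 dBV.
Make-up = target − compressed = 5.6 − 0.6 = 5 dB.

5 dB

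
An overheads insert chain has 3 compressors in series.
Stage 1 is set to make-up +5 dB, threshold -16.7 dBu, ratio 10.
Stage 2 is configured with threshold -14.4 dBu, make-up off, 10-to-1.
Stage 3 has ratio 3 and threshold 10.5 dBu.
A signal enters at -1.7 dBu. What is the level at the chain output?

-13.98 dBu

Stage 1: -1.7 dBu is 15 dB over -16.7 dBu; at 10:1 that becomes 1.5 dB over, giving -15.2 dBu; +5 dB make-up → -10.2 dBu.
Stage 2: 4.2 dB above -14.4 dBu, reduced 10:1 to 0.42 dB above → -13.98 dBu.
Stage 3: below threshold (-13.98 ≤ 10.5); passes unchanged; output -13.98 dBu.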